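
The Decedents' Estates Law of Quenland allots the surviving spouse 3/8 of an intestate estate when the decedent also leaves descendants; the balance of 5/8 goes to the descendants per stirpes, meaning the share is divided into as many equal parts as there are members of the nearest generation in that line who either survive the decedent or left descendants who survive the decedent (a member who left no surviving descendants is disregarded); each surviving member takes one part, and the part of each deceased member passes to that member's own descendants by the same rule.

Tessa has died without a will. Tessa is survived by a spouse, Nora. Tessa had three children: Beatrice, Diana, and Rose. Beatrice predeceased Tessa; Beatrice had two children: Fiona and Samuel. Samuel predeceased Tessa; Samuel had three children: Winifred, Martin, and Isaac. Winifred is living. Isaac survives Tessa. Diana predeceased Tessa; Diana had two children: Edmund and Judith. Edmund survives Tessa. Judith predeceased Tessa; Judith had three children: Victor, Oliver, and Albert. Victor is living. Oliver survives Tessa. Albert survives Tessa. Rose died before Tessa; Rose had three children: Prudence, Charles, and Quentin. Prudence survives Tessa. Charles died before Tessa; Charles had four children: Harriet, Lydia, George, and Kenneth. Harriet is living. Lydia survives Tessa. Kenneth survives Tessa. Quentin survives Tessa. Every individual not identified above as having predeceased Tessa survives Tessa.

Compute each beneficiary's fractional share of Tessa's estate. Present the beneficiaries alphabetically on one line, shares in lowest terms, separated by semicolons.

Albert 5/144; Edmund 5/48; Fiona 5/48; George 5/288; Harriet 5/288; Isaac 5/144; Kenneth 5/288; Lydia 5/288; Martin 5/144; Nora 3/8; Oliver 5/144; Prudence 5/72; Quentin 5/72; Victor 5/144; Winifred 5/144

Nora, as surviving spouse, takes 3/8.
The remaining 5/8 passes to Tessa's descendants per stirpes.
The 5/8 is divided into 3 equal shares of 5/24 among Beatrice, Diana, Rose.
Beatrice predeceased; the 5/24 allotted to Beatrice's branch passes to Beatrice's issue by representation.
The 5/24 is divided into 2 equal shares of 5/48 among Fiona, Samuel.
Fiona is living and takes 5/48.
Samuel predeceased; the 5/48 allotted to Samuel's branch passes to Samuel's issue by representation.
The 5/48 is divided into 3 equal shares of 5/144 among Winifred, Martin, Isaac.
Winifred is living and takes 5/144.
Martin is living and takes 5/144.
Isaac is living and takes 5/144.
Diana predeceased; the 5/24 allotted to Diana's branch passes to Diana's issue by representation.
The 5/24 is divided into 2 equal shares of 5/48 among Edmund, Judith.
Edmund is living and takes 5/48.
Judith predeceased; the 5/48 allotted to Judith's branch passes to Judith's issue by representation.
The 5/48 is divided into 3 equal shares of 5/144 among Victor, Oliver, Albert.
Victor is living and takes 5/144.
Oliver is living and takes 5/144.
Albert is living and takes 5/144.
Rose predeceased; the 5/24 allotted to Rose's branch passes to Rose's issue by representation.
The 5/24 is divided into 3 equal shares of 5/72 among Prudence, Charles, Quentin.
Prudence is living and takes 5/72.
Charles predeceased; the 5/72 allotted to Charles's branch passes to Charles's issue by representation.
The 5/72 is divided into 4 equal shares of 5/288 among Harriet, Lydia, George, Kenneth.
Harriet is living and takes 5/288.
Lydia is living and takes 5/288.
George is living and takes 5/288.
Kenneth is living and takes 5/288.
Quentin is living and takes 5/72.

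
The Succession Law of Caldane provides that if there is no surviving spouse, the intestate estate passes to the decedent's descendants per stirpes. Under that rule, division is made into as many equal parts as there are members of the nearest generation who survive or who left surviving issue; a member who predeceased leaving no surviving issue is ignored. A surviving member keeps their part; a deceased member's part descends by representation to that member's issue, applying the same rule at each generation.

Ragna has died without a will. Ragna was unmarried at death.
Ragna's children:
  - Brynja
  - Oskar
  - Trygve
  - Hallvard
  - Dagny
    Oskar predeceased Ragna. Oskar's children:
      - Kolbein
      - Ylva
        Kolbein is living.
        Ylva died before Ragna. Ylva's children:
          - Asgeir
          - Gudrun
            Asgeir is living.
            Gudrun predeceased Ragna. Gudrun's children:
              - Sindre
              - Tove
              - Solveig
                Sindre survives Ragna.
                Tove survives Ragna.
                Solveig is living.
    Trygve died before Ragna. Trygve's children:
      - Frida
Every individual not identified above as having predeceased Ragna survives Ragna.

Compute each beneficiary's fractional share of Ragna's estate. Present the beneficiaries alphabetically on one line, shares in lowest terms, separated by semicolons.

Asgeir 1/20; Brynja 1/5; Dagny 1/5; Frida 1/5; Hallvard 1/5; Kolbein 1/10; Sindre 1/60; Solveig 1/60; Tove 1/60

There is no surviving spouse, so the entire estate passes to Ragna's descendants per stirpes.
The estate is divided into 5 equal shares of 1/5 among Brynja, Oskar, Trygve, Hallvard, Dagny.
Brynja is living and takes 1/5.
Oskar predeceased; the 1/5 allotted to Oskar's branch passes to Oskar's issue by representation.
The 1/5 is divided into 2 equal shares of 1/10 among Kolbein, Ylva.
Kolbein is living and takes 1/10.
Ylva predeceased; the 1/10 allotted to Ylva's branch passes to Ylva's issue by representation.
The 1/10 is divided into 2 equal shares of 1/20 among Asgeir, Gudrun.
Asgeir is living and takes 1/20.
Gudrun predeceased; the 1/20 allotted to Gudrun's branch passes to Gudrun's issue by representation.
The 1/20 is divided into 3 equal shares of 1/60 among Sindre, Tove, Solveig.
Sindre is living and takes 1/60.
Tove is living and takes 1/60.
Solveig is living and takes 1/60.
Trygve predeceased; the 1/5 allotted to Trygve's branch passes to Trygve's issue by representation.
Frida is the sole taker at this level and receives the full 1/5.
Hallvard is living and takes 1/5.
Dagny is living and takes 1/5.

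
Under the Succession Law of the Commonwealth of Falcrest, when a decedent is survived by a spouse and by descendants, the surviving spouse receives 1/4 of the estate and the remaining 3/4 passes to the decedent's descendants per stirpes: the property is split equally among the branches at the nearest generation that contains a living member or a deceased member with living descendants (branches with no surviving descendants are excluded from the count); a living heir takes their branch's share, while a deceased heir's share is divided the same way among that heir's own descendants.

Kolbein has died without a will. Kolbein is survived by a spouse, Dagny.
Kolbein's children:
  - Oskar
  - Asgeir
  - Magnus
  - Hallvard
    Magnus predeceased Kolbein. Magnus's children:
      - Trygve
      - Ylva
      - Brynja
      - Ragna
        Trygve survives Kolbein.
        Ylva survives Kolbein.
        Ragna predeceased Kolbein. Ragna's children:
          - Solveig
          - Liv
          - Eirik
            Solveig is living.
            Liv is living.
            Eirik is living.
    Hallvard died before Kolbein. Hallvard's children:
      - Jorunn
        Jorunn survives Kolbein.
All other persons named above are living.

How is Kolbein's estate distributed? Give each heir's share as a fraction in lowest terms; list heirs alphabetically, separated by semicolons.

Asgeir 3/16; Brynja 3/64; Dagny 1/4; Eirik 1/64; Jorunn 3/16; Liv 1/64; Oskar 3/16; Solveig 1/64; Trygve 3/64; Ylva 3/64

Dagny, as surviving spouse, takes 1/4.
The remaining 3/4 passes to Kolbein's descendants per stirpes.
The 3/4 is divided into 4 equal shares of 3/16 among Oskar, Asgeir, Magnus, Hallvard.
Oskar is living and takes 3/16.
Asgeir is living and takes 3/16.
Magnus predeceased; the 3/16 allotted to Magnus's branch passes to Magnus's issue by representation.
The 3/16 is divided into 4 equal shares of 3/64 among Trygve, Ylva, Brynja, Ragna.
Trygve is living and takes 3/64.
Ylva is living and takes 3/64.
Brynja is living and takes 3/64.
Ragna predeceased; the 3/64 allotted to Ragna's branch passes to Ragna's issue by representation.
The 3/64 is divided into 3 equal shares of 1/64 among Solveig, Liv, Eirik.
Solveig is living and takes 1/64.
Liv is living and takes 1/64.
Eirik is living and takes 1/64.
Hallvard predeceased; the 3/16 allotted to Hallvard's branch passes to Hallvard's issue by representation.
Jorunn is the sole taker at this level and receives the full 3/16.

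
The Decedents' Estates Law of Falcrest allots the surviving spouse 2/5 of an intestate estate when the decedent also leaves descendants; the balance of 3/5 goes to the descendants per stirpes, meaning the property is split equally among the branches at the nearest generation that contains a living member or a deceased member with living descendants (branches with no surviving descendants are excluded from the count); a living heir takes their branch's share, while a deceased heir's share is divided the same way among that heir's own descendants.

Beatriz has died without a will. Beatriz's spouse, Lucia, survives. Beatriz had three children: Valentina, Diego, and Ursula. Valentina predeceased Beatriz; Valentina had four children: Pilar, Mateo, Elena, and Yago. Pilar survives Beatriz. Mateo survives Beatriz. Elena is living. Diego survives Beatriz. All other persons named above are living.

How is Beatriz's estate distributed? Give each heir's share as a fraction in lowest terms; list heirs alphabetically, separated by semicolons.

Diego 1/5; Elena 1/20; Lucia 2/5; Mateo 1/20; Pilar 1/20; Ursula 1/5; Yago 1/20

Lucia, as surviving spouse, takes 2/5.
The remaining 3/5 passes to Beatriz's descendants per stirpes.
The 3/5 is divided into 3 equal shares of 1/5 among Valentina, Diego, Ursula.
Valentina predeceased; the 1/5 allotted to Valentina's branch passes to Valentina's issue by representation.
The 1/5 is divided into 4 equal shares of 1/20 among Pilar, Mateo, Elena, Yago.
Pilar is living and takes 1/20.
Mateo is living and takes 1/20.
Elena is living and takes 1/20.
Yago is living and takes 1/20.
Diego is living and takes 1/5.
Ursula is living and takes 1/5.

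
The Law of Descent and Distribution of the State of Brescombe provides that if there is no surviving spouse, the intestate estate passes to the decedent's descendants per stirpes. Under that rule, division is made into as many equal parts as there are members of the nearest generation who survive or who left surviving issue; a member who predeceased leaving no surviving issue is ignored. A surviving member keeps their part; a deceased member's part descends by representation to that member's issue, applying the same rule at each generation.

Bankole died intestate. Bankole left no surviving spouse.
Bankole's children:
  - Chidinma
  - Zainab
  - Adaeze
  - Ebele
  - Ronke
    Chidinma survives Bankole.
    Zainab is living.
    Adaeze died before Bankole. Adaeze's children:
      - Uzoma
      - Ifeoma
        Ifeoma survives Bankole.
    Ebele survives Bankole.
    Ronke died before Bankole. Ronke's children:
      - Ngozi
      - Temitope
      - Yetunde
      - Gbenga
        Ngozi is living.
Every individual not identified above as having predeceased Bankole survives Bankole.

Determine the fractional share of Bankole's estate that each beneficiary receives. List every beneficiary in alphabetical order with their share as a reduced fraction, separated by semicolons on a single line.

There is no surviving spouse, so the entire estate passes to Bankole's descendants per stirpes.
The estate is divided into 5 equal shares of 1/5 among Chidinma, Zainab, Adaeze, Ebele, Ronke.
Chidinma is living and takes 1/5.
Zainab is living and takes 1/5.
Adaeze predeceased; the 1/5 allotted to Adaeze's branch passes to Adaeze's issue by representation.
The 1/5 is divided into 2 equal shares of 1/10 among Uzoma, Ifeoma.
Uzoma is living and takes 1/10.
Ifeoma is living and takes 1/10.
Ebele is living and takes 1/5.
Ronke predeceased; the 1/5 allotted to Ronke's branch passes to Ronke's issue by representation.
The 1/5 is divided into 4 equal shares of 1/20 among Ngozi, Temitope, Yetunde, Gbenga.
Ngozi is living and takes 1/20.
Temitope is living and takes 1/20.
Yetunde is living and takes 1/20.
Gbenga is living and takes 1/20.

Chidinma 1/5; Ebele 1/5; Gbenga 1/20; Ifeoma 1/10; Ngozi 1/20; Temitope 1/20; Uzoma 1/10; Yetunde 1/20; Zainab 1/5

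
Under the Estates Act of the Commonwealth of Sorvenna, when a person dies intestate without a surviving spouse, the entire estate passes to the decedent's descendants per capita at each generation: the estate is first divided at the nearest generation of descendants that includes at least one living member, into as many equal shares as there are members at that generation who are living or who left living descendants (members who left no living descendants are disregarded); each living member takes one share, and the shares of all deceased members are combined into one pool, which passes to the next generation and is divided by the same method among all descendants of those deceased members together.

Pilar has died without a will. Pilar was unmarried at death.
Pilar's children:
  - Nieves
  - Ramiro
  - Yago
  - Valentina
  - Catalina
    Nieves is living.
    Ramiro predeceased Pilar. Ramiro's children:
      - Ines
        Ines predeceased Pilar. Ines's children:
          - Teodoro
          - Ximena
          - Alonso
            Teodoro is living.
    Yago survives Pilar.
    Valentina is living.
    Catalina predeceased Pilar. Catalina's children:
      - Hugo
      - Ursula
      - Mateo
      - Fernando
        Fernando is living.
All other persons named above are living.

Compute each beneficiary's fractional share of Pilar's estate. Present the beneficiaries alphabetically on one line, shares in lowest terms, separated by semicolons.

Alonso 2/75; Fernando 2/25; Hugo 2/25; Mateo 2/25; Nieves 1/5; Teodoro 2/75; Ursula 2/25; Valentina 1/5; Ximena 2/75; Yago 1/5

There is no surviving spouse, so the entire estate passes to Pilar's descendants per capita at each generation.
At generation 1 (Nieves, Ramiro, Yago, Valentina, Catalina) there are 5 shares of (1)/5 = 1/5 each.
Living: Nieves, Yago, and Valentina — each takes 1/5.
Deceased: Ramiro and Catalina. Their combined 2/5 is pooled and carried to generation 2.
At generation 2 (Ines, Hugo, Ursula, Mateo, Fernando) there are 5 shares of (2/5)/5 = 2/25 each.
Living: Hugo, Ursula, Mateo, and Fernando — each takes 2/25.
Deceased: Ines. That 2/25 share is carried to generation 3.
At generation 3 (Teodoro, Ximena, Alonso) there are 3 shares of (2/25)/3 = 2/75 each.
Living: Teodoro, Ximena, and Alonso — each takes 2/75.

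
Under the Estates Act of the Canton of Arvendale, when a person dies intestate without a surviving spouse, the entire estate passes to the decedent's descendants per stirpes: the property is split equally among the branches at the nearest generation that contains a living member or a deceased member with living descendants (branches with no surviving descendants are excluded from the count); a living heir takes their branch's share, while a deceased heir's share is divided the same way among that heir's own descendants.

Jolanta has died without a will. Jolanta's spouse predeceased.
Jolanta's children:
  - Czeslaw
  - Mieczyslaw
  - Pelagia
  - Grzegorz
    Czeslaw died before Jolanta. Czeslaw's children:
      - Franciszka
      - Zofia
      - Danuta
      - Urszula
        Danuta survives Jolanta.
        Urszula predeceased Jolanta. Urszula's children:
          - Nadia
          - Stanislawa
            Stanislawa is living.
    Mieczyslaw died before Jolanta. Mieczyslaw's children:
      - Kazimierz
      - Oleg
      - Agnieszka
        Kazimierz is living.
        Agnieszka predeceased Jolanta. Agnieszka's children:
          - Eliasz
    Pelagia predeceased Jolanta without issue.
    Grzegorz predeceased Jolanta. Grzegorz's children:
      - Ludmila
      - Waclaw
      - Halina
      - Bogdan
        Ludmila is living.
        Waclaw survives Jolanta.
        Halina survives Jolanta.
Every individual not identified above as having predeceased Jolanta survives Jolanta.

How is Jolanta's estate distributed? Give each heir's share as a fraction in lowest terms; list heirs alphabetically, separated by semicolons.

There is no surviving spouse, so the entire estate passes to Jolanta's descendants per stirpes.
Pelagia left no surviving issue, so that branch lapses and is disregarded.
The estate is divided into 3 equal shares of 1/3 among Czeslaw, Mieczyslaw, Grzegorz.
Czeslaw predeceased; the 1/3 allotted to Czeslaw's branch passes to Czeslaw's issue by representation.
The 1/3 is divided into 4 equal shares of 1/12 among Franciszka, Zofia, Danuta, Urszula.
Franciszka is living and takes 1/12.
Zofia is living and takes 1/12.
Danuta is living and takes 1/12.
Urszula predeceased; the 1/12 allotted to Urszula's branch passes to Urszula's issue by representation.
The 1/12 is divided into 2 equal shares of 1/24 among Nadia, Stanislawa.
Nadia is living and takes 1/24.
Stanislawa is living and takes 1/24.
Mieczyslaw predeceased; the 1/3 allotted to Mieczyslaw's branch passes to Mieczyslaw's issue by representation.
The 1/3 is divided into 3 equal shares of 1/9 among Kazimierz, Oleg, Agnieszka.
Kazimierz is living and takes 1/9.
Oleg is living and takes 1/9.
Agnieszka predeceased; the 1/9 allotted to Agnieszka's branch passes to Agnieszka's issue by representation.
Eliasz is the sole taker at this level and receives the full 1/9.
Grzegorz predeceased; the 1/3 allotted to Grzegorz's branch passes to Grzegorz's issue by representation.
The 1/3 is divided into 4 equal shares of 1/12 among Ludmila, Waclaw, Halina, Bogdan.
Ludmila is living and takes 1/12.
Waclaw is living and takes 1/12.
Halina is living and takes 1/12.
Bogdan is living and takes 1/12.

Bogdan 1/12; Danuta 1/12; Eliasz 1/9; Franciszka 1/12; Halina 1/12; Kazimierz 1/9; Ludmila 1/12; Nadia 1/24; Oleg 1/9; Stanislawa 1/24; Waclaw 1/12; Zofia 1/12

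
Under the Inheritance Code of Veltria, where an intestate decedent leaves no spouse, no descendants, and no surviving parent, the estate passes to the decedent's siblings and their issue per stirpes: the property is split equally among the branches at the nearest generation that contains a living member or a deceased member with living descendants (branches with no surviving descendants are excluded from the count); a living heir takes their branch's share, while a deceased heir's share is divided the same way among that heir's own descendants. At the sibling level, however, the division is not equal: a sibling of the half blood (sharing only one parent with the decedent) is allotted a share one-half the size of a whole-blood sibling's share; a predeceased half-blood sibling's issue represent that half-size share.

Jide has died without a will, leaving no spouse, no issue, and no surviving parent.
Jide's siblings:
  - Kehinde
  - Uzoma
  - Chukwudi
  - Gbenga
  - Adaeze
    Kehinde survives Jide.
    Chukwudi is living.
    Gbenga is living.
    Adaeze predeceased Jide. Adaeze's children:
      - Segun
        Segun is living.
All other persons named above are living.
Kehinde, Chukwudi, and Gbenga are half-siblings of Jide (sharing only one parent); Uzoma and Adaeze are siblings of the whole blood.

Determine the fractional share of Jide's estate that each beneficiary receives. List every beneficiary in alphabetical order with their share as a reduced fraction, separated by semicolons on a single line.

Chukwudi 1/7; Gbenga 1/7; Kehinde 1/7; Segun 2/7; Uzoma 2/7

No spouse, descendants, or parent survives, so the estate passes to Jide's siblings per stirpes.
Half-blood siblings count for one-half the weight of whole-blood siblings at the initial division.
Dividing 1 in proportion to weights (total weight 7/2): Kehinde (weight 1/2) → 1/7; Uzoma (weight 1) → 2/7; Chukwudi (weight 1/2) → 1/7; Gbenga (weight 1/2) → 1/7; Adaeze (weight 1) → 2/7.
Kehinde is living and takes 1/7.
Uzoma is living and takes 2/7.
Chukwudi is living and takes 1/7.
Gbenga is living and takes 1/7.
Adaeze predeceased; the 2/7 allotted to Adaeze's branch passes to Adaeze's issue by representation.
Segun is the sole taker at this level and receives the full 2/7.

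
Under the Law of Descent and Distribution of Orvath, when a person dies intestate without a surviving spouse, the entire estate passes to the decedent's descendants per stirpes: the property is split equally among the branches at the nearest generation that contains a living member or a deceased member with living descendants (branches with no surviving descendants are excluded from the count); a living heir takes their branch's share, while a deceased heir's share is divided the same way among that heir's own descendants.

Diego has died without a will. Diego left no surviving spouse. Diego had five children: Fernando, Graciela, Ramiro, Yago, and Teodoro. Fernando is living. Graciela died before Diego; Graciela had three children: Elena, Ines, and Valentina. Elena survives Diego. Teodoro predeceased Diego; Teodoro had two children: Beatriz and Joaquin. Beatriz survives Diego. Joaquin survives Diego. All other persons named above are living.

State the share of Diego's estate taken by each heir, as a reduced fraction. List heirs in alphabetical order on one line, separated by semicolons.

There is no surviving spouse, so the entire estate passes to Diego's descendants per stirpes.
The estate is divided into 5 equal shares of 1/5 among Fernando, Graciela, Ramiro, Yago, Teodoro.
Fernando is living and takes 1/5.
Graciela predeceased; the 1/5 allotted to Graciela's branch passes to Graciela's issue by representation.
The 1/5 is divided into 3 equal shares of 1/15 among Elena, Ines, Valentina.
Elena is living and takes 1/15.
Ines is living and takes 1/15.
Valentina is living and takes 1/15.
Ramiro is living and takes 1/5.
Yago is living and takes 1/5.
Teodoro predeceased; the 1/5 allotted to Teodoro's branch passes to Teodoro's issue by representation.
The 1/5 is divided into 2 equal shares of 1/10 among Beatriz, Joaquin.
Beatriz is living and takes 1/10.
Joaquin is living and takes 1/10.

Beatriz 1/10; Elena 1/15; Fernando 1/5; Ines 1/15; Joaquin 1/10; Ramiro 1/5; Valentina 1/15; Yago 1/5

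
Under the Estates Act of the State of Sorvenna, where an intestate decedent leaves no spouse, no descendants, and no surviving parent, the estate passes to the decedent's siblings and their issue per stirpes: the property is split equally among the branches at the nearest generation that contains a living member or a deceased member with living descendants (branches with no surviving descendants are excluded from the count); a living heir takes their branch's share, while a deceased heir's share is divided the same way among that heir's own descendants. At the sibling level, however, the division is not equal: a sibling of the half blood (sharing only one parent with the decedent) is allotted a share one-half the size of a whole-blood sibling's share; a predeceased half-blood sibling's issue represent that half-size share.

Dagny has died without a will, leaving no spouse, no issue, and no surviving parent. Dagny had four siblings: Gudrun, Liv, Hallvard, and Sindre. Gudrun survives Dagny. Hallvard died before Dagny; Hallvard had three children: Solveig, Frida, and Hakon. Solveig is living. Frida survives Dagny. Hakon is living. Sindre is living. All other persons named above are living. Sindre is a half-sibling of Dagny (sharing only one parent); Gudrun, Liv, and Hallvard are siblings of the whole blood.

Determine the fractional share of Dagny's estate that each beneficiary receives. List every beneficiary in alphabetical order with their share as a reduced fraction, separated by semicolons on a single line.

Frida 2/21; Gudrun 2/7; Hakon 2/21; Liv 2/7; Sindre 1/7; Solveig 2/21

No spouse, descendants, or parent survives, so the estate passes to Dagny's siblings per stirpes.
Half-blood siblings count for one-half the weight of whole-blood siblings at the initial division.
Dividing 1 in proportion to weights (total weight 7/2): Gudrun (weight 1) → 2/7; Liv (weight 1) → 2/7; Hallvard (weight 1) → 2/7; Sindre (weight 1/2) → 1/7.
Gudrun is living and takes 2/7.
Liv is living and takes 2/7.
Hallvard predeceased; the 2/7 allotted to Hallvard's branch passes to Hallvard's issue by representation.
The 2/7 is divided into 3 equal shares of 2/21 among Solveig, Frida, Hakon.
Solveig is living and takes 2/21.
Frida is living and takes 2/21.
Hakon is living and takes 2/21.
Sindre is living and takes 1/7.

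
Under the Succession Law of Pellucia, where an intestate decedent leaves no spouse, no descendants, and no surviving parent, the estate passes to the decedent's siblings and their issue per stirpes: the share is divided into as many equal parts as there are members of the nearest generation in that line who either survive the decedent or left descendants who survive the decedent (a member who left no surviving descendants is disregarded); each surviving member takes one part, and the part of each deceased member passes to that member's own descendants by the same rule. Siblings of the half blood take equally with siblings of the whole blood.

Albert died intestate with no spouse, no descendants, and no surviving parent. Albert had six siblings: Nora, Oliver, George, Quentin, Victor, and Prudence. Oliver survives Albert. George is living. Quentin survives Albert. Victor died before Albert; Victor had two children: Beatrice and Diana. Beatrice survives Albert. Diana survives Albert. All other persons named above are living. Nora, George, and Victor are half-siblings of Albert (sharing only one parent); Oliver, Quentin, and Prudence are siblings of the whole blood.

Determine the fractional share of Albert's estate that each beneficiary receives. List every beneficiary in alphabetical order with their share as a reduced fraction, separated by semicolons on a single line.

Beatrice 1/12; Diana 1/12; George 1/6; Nora 1/6; Oliver 1/6; Prudence 1/6; Quentin 1/6

No spouse, descendants, or parent survives, so the estate passes to Albert's siblings per stirpes.
Half-blood and whole-blood siblings take equally under the stated rule.
The estate is divided into 6 equal shares of 1/6 among Nora, Oliver, George, Quentin, Victor, Prudence.
Nora is living and takes 1/6.
Oliver is living and takes 1/6.
George is living and takes 1/6.
Quentin is living and takes 1/6.
Victor predeceased; the 1/6 allotted to Victor's branch passes to Victor's issue by representation.
The 1/6 is divided into 2 equal shares of 1/12 among Beatrice, Diana.
Beatrice is living and takes 1/12.
Diana is living and takes 1/12.
Prudence is living and takes 1/6.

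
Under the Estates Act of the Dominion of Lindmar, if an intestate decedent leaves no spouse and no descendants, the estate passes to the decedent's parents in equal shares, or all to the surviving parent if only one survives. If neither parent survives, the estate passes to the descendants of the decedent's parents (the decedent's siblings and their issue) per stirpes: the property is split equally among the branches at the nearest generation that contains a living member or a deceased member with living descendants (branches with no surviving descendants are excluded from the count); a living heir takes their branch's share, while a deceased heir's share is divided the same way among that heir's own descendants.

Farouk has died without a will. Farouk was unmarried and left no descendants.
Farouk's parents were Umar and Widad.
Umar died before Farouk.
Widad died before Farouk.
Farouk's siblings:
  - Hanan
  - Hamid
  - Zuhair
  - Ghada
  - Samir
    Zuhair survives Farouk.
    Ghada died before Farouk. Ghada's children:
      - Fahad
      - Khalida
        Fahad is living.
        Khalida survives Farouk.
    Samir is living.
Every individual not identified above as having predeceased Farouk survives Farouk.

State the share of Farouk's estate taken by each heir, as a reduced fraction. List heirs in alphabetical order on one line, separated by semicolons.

Fahad 1/10; Hamid 1/5; Hanan 1/5; Khalida 1/10; Samir 1/5; Zuhair 1/5

Neither parent survives and there are no descendants, so the estate passes to Farouk's siblings and their issue per stirpes.
The estate is divided into 5 equal shares of 1/5 among Hanan, Hamid, Zuhair, Ghada, Samir.
Hanan is living and takes 1/5.
Hamid is living and takes 1/5.
Zuhair is living and takes 1/5.
Ghada predeceased; the 1/5 allotted to Ghada's branch passes to Ghada's issue by representation.
The 1/5 is divided into 2 equal shares of 1/10 among Fahad, Khalida.
Fahad is living and takes 1/10.
Khalida is living and takes 1/10.
Samir is living and takes 1/5.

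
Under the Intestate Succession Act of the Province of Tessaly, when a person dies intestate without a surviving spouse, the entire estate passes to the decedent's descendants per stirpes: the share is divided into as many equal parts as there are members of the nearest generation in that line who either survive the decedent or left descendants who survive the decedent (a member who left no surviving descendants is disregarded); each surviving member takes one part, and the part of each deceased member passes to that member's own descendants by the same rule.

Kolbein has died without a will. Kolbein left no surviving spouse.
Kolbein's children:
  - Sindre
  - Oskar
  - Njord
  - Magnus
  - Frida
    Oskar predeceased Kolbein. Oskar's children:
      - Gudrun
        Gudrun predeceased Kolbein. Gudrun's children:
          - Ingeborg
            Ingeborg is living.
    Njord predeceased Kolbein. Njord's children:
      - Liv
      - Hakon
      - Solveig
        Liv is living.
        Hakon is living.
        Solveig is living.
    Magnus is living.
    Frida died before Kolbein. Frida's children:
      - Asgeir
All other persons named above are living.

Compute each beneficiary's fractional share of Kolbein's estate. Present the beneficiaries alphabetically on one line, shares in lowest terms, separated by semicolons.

There is no surviving spouse, so the entire estate passes to Kolbein's descendants per stirpes.
The estate is divided into 5 equal shares of 1/5 among Sindre, Oskar, Njord, Magnus, Frida.
Sindre is living and takes 1/5.
Oskar predeceased; the 1/5 allotted to Oskar's branch passes to Oskar's issue by representation.
Gudrun's line is the sole branch at this level, so the full 1/5 passes to Gudrun's issue by representation.
Ingeborg is the sole taker at this level and receives the full 1/5.
Njord predeceased; the 1/5 allotted to Njord's branch passes to Njord's issue by representation.
The 1/5 is divided into 3 equal shares of 1/15 among Liv, Hakon, Solveig.
Liv is living and takes 1/15.
Hakon is living and takes 1/15.
Solveig is living and takes 1/15.
Magnus is living and takes 1/5.
Frida predeceased; the 1/5 allotted to Frida's branch passes to Frida's issue by representation.
Asgeir is the sole taker at this level and receives the full 1/5.

Asgeir 1/5; Hakon 1/15; Ingeborg 1/5; Liv 1/15; Magnus 1/5; Sindre 1/5; Solveig 1/15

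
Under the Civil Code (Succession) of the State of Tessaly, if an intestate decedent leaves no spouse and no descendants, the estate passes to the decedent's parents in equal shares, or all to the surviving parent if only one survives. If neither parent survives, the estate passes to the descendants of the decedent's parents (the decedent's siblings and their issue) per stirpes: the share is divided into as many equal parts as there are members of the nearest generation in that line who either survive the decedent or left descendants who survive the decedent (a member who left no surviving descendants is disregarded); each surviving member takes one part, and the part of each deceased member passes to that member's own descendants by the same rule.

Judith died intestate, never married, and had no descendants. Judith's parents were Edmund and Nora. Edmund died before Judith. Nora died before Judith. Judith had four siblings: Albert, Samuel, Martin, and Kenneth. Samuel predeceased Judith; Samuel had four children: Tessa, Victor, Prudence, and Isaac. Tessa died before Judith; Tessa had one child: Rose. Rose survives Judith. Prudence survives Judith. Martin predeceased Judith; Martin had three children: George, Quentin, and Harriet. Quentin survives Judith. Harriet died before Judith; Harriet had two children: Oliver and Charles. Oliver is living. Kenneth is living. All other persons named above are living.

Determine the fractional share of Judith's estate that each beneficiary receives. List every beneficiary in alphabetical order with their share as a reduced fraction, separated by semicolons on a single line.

Albert 1/4; Charles 1/24; George 1/12; Isaac 1/16; Kenneth 1/4; Oliver 1/24; Prudence 1/16; Quentin 1/12; Rose 1/16; Victor 1/16

Neither parent survives and there are no descendants, so the estate passes to Judith's siblings and their issue per stirpes.
The estate is divided into 4 equal shares of 1/4 among Albert, Samuel, Martin, Kenneth.
Albert is living and takes 1/4.
Samuel predeceased; the 1/4 allotted to Samuel's branch passes to Samuel's issue by representation.
The 1/4 is divided into 4 equal shares of 1/16 among Tessa, Victor, Prudence, Isaac.
Tessa predeceased; the 1/16 allotted to Tessa's branch passes to Tessa's issue by representation.
Rose is the sole taker at this level and receives the full 1/16.
Victor is living and takes 1/16.
Prudence is living and takes 1/16.
Isaac is living and takes 1/16.
Martin predeceased; the 1/4 allotted to Martin's branch passes to Martin's issue by representation.
The 1/4 is divided into 3 equal shares of 1/12 among George, Quentin, Harriet.
George is living and takes 1/12.
Quentin is living and takes 1/12.
Harriet predeceased; the 1/12 allotted to Harriet's branch passes to Harriet's issue by representation.
The 1/12 is divided into 2 equal shares of 1/24 among Oliver, Charles.
Oliver is living and takes 1/24.
Charles is living and takes 1/24.
Kenneth is living and takes 1/4.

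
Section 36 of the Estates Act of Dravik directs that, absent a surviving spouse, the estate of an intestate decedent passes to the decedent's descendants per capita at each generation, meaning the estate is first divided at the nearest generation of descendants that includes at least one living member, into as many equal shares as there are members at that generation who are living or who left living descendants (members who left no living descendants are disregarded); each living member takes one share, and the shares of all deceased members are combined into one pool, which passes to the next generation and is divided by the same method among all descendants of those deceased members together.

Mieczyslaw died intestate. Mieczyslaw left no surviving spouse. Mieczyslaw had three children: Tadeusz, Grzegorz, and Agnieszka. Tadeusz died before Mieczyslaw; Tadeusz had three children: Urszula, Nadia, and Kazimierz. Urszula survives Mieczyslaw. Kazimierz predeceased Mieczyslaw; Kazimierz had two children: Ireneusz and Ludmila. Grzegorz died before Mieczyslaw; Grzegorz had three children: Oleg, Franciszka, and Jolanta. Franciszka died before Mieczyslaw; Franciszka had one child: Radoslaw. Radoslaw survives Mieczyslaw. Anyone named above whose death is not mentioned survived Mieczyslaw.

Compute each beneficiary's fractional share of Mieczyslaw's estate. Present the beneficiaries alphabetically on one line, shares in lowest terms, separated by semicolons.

Agnieszka 1/3; Ireneusz 2/27; Jolanta 1/9; Ludmila 2/27; Nadia 1/9; Oleg 1/9; Radoslaw 2/27; Urszula 1/9

There is no surviving spouse, so the entire estate passes to Mieczyslaw's descendants per capita at each generation.
At generation 1 (Tadeusz, Grzegorz, Agnieszka) there are 3 shares of (1)/3 = 1/3 each.
Living: Agnieszka — each takes 1/3.
Deceased: Tadeusz and Grzegorz. Their combined 2/3 is pooled and carried to generation 2.
At generation 2 (Urszula, Nadia, Kazimierz, Oleg, Franciszka, Jolanta) there are 6 shares of (2/3)/6 = 1/9 each.
Living: Urszula, Nadia, Oleg, and Jolanta — each takes 1/9.
Deceased: Kazimierz and Franciszka. Their combined 2/9 is pooled and carried to generation 3.
At generation 3 (Ireneusz, Ludmila, Radoslaw) there are 3 shares of (2/9)/3 = 2/27 each.
Living: Ireneusz, Ludmila, and Radoslaw — each takes 2/27.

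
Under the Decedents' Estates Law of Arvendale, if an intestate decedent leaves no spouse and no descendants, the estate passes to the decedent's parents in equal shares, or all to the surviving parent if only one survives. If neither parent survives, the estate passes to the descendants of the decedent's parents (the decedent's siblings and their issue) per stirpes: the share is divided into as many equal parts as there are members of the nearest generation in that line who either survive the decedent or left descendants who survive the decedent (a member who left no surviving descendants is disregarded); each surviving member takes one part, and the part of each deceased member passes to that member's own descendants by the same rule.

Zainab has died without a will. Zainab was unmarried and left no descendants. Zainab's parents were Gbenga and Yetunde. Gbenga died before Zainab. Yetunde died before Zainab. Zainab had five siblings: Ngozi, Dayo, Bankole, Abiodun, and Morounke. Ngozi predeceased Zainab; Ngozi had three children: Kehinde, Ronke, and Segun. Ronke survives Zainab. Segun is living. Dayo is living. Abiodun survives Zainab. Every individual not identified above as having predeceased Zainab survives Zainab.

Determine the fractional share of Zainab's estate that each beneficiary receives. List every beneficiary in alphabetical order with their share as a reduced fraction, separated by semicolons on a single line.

Neither parent survives and there are no descendants, so the estate passes to Zainab's siblings and their issue per stirpes.
The estate is divided into 5 equal shares of 1/5 among Ngozi, Dayo, Bankole, Abiodun, Morounke.
Ngozi predeceased; the 1/5 allotted to Ngozi's branch passes to Ngozi's issue by representation.
The 1/5 is divided into 3 equal shares of 1/15 among Kehinde, Ronke, Segun.
Kehinde is living and takes 1/15.
Ronke is living and takes 1/15.
Segun is living and takes 1/15.
Dayo is living and takes 1/5.
Bankole is living and takes 1/5.
Abiodun is living and takes 1/5.
Morounke is living and takes 1/5.

Abiodun 1/5; Bankole 1/5; Dayo 1/5; Kehinde 1/15; Morounke 1/5; Ronke 1/15; Segun 1/15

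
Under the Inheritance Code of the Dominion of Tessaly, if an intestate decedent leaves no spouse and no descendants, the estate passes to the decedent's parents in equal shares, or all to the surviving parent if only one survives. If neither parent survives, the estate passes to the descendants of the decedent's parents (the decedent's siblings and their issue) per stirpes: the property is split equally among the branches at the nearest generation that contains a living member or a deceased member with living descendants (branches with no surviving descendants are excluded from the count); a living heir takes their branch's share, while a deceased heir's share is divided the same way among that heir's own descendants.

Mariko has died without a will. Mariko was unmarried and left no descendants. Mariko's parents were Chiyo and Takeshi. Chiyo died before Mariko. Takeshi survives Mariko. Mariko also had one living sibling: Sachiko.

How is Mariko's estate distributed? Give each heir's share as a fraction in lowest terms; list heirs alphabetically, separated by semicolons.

Takeshi 1

Only one parent, Takeshi, survives, so Takeshi takes the entire estate. The siblings take nothing because a surviving parent has priority.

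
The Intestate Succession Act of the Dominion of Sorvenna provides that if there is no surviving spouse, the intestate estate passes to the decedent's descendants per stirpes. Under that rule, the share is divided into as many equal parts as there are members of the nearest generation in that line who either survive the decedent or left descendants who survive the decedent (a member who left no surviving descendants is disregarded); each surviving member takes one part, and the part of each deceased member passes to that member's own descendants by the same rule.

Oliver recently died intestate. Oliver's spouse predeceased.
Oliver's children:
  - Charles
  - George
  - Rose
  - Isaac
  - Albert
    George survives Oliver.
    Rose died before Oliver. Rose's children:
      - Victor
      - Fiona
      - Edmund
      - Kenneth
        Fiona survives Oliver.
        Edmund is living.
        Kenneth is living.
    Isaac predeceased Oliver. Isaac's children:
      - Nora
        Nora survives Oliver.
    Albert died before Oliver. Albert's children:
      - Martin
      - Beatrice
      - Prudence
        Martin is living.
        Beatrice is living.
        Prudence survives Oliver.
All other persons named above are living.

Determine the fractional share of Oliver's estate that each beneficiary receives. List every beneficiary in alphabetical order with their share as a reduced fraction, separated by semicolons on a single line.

There is no surviving spouse, so the entire estate passes to Oliver's descendants per stirpes.
The estate is divided into 5 equal shares of 1/5 among Charles, George, Rose, Isaac, Albert.
Charles is living and takes 1/5.
George is living and takes 1/5.
Rose predeceased; the 1/5 allotted to Rose's branch passes to Rose's issue by representation.
The 1/5 is divided into 4 equal shares of 1/20 among Victor, Fiona, Edmund, Kenneth.
Victor is living and takes 1/20.
Fiona is living and takes 1/20.
Edmund is living and takes 1/20.
Kenneth is living and takes 1/20.
Isaac predeceased; the 1/5 allotted to Isaac's branch passes to Isaac's issue by representation.
Nora is the sole taker at this level and receives the full 1/5.
Albert predeceased; the 1/5 allotted to Albert's branch passes to Albert's issue by representation.
The 1/5 is divided into 3 equal shares of 1/15 among Martin, Beatrice, Prudence.
Martin is living and takes 1/15.
Beatrice is living and takes 1/15.
Prudence is living and takes 1/15.

Beatrice 1/15; Charles 1/5; Edmund 1/20; Fiona 1/20; George 1/5; Kenneth 1/20; Martin 1/15; Nora 1/5; Prudence 1/15; Victor 1/20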